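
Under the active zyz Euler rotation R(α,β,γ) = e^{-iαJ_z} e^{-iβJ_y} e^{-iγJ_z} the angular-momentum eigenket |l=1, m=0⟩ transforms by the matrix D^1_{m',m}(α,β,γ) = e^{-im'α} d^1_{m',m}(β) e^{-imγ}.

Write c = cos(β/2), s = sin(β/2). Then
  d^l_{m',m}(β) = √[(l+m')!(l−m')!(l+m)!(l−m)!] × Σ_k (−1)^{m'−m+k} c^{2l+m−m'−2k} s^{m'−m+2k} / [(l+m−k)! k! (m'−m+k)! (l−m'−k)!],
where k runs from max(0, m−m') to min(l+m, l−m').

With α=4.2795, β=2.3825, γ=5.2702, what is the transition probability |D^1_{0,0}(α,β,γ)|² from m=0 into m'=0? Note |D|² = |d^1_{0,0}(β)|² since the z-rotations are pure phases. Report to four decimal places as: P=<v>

P=0.5263

Split into d^1_{0,0}(β=2.3825) × two z-phases.
With c≡cos(β/2)=0.370499 and s≡sin(β/2)=0.928833, N=[1·1·1·1]^{1/2}=1.000000
Admissible k: 0..1 (factorial args all ≥0)
  k=0: (−1)^0·1.0000/(1)·0.3705^2·0.9288^0 = +0.137270
  k=1: (−1)^1·1.0000/(1)·0.3705^0·0.9288^2 = -0.862730
d^1_{0,0}(2.3825) = +0.137270 -0.862730 = -0.725461
|D^1_{0,0}|² = |d^1_{0,0}(β)|² = (-0.725461)² = 0.526293 (the z-rotation phases have unit modulus)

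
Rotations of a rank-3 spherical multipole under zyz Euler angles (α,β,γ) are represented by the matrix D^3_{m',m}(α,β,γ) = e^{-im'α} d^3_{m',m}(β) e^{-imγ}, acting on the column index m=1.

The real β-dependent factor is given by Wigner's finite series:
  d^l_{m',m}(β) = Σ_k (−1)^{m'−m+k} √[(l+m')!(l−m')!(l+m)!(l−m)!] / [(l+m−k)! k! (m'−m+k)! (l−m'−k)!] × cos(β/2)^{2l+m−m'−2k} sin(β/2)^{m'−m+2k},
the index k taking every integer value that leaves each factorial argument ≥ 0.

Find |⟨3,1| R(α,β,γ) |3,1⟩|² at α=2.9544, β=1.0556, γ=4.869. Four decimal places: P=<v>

P=0.1819

D^3_{1,1}(2.9544,1.0556,4.869) = e^{-i·1·2.9544}·d^3_{1,1}(1.0556)·e^{-i·1·4.869}. Compute d first:
c=cos(1.0556/2)=0.863917, s=sin(1.0556/2)=0.503634; N=√[24·2·24·2]=48.000000
The bounds max(0,m−m')=0 and min(l+m,l−m')=2 give 3 terms
  k=0: (−1)^0·48.0000/(48)·0.8639^6·0.5036^0 = +0.415750
  k=1: (−1)^1·48.0000/(6)·0.8639^4·0.5036^2 = -1.130338
  k=2: (−1)^2·48.0000/(8)·0.8639^2·0.5036^4 = +0.288108
d^3_{1,1}(1.0556) = +0.415750 -1.130338 +0.288108 = -0.426480
|D^3_{1,1}|² = |d^3_{1,1}(β)|² = (-0.426480)² = 0.181885 (the z-rotation phases have unit modulus)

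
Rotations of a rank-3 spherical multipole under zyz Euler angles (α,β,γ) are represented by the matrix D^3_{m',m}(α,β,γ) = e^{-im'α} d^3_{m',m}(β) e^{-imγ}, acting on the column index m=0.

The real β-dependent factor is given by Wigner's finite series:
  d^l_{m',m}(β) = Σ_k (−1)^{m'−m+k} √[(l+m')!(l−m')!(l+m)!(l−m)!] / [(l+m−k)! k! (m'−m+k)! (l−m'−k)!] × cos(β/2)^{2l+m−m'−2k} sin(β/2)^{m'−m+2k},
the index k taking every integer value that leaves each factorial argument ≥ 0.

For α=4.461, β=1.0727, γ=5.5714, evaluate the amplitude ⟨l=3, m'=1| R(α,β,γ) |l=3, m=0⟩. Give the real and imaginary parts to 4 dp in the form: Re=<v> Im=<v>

First d^3_{1,0}(β=1.0727), then the phase factors e^{-i(1)α} and e^{-i(0)γ}:
c=cos(1.0727/2)=0.859580, s=sin(1.0727/2)=0.511002; N=√[24·2·6·6]=41.569219
k: max(0,(0)−(1))=0 … min(3+(0),3−(1))=2
  k=0: (−1)^1·41.5692/(12)·0.8596^5·0.5110^1 = -0.830699
  k=1: (−1)^2·41.5692/(4)·0.8596^3·0.5110^3 = +0.880720
  k=2: (−1)^3·41.5692/(12)·0.8596^1·0.5110^5 = -0.103750
d^3_{1,0}(1.0727) = -0.830699 +0.880720 -0.103750 = -0.053729
Phases: e^{-i·(1)·4.461}=-0.248750+0.968568i, e^{-i·(0)·5.5714}=+1.000000+0.000000i ⇒ D=+0.013365-0.052040i

Re=0.0134 Im=-0.0520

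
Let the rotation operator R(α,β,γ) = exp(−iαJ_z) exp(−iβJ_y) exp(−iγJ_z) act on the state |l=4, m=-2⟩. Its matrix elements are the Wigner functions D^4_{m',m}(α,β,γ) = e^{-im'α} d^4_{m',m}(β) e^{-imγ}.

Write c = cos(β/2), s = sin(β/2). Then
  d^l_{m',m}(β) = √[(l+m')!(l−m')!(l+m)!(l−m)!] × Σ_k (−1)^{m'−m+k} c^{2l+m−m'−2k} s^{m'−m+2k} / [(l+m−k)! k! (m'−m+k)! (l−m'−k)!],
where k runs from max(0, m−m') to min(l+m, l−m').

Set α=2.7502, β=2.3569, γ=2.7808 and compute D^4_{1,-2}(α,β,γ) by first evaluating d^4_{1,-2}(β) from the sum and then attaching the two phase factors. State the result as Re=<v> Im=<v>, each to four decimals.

Re=0.2132 Im=-0.0731

Split into d^4_{1,-2}(β=2.3569) × two z-phases.
c=cos(2.3569/2)=0.382358, s=sin(2.3569/2)=0.924014; N=√[120·6·2·720]=1018.233765
k∈{0,1,2} keeps every argument non-negative
  k=0: (−1)^3·1018.2338/(72)·0.3824^5·0.9240^3 = -0.091180
  k=1: (−1)^4·1018.2338/(48)·0.3824^3·0.9240^5 = +0.798747
  k=2: (−1)^5·1018.2338/(240)·0.3824^1·0.9240^7 = -0.932948
d^4_{1,-2}(2.3569) = -0.091180 +0.798747 -0.932948 = -0.225381
Phases: e^{-i·(1)·2.7502}=-0.924379-0.381476i, e^{-i·(-2)·2.7808}=+0.750759-0.660576i ⇒ D=+0.213206-0.073074i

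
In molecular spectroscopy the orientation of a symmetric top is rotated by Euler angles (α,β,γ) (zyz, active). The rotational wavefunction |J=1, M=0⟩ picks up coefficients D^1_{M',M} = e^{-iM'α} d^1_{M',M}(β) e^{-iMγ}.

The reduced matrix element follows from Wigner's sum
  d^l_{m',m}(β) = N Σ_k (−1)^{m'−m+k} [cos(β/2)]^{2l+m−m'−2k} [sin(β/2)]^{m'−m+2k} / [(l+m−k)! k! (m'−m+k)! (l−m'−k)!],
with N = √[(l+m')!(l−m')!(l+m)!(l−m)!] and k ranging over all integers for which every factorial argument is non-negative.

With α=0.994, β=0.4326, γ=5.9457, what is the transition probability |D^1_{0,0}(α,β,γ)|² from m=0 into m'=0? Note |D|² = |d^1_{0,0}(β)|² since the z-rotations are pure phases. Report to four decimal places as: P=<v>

P=0.8242

First d^1_{0,0}(β=0.4326), then the phase factors e^{-i(0)α} and e^{-i(0)γ}:
Half-angle: c=0.976698, s=0.214617. N=√(1·1·1·1)=1.000000
k: max(0,(0)−(0))=0 … min(1+(0),1−(0))=1
  k=0: (−1)^0·1.0000/(1)·0.9767^2·0.2146^0 = +0.953939
  k=1: (−1)^1·1.0000/(1)·0.9767^0·0.2146^2 = -0.046061
d^1_{0,0}(0.4326) = +0.953939 -0.046061 = +0.907879
|D^1_{0,0}|² = |d^1_{0,0}(β)|² = (+0.907879)² = 0.824244 (the z-rotation phases have unit modulus)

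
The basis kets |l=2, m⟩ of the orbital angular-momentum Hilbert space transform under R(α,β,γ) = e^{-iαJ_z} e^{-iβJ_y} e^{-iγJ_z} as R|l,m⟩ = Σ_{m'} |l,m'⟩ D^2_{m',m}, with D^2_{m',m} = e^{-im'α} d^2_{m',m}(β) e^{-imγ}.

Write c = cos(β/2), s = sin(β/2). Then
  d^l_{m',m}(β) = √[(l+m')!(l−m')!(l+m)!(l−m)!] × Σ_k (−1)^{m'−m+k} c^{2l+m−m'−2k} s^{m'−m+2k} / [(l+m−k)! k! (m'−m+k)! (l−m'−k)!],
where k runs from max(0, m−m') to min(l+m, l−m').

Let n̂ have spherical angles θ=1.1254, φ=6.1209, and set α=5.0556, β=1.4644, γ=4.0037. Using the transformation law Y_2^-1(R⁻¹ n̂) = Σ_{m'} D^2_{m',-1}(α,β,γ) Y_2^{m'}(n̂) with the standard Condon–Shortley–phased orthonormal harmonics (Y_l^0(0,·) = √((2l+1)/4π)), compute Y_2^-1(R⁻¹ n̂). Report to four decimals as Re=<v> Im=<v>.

Re=-0.1302 Im=0.2983

Need the full column D^2_{m',-1} for m'=−2..2 at α=5.0556, β=1.4644, γ=4.0037.
cos(β/2)=0.743705, sin(β/2)=0.668507
d^2_{-2,-1}: single k=1 term ⇒ +0.549970;  D = +0.012245+0.549834i
d^2_{-1,-1}: k∈[0..1] ⇒ +0.305917 -0.741542 = -0.435625;  D = +0.406853-0.155690i
d^2_{0,-1}: k∈[0..1] ⇒ -0.673573 +0.544246 = -0.129327;  D = +0.084171+0.098187i
d^2_{1,-1}: k∈[0..1] ⇒ +0.741542 -0.199722 = +0.541820;  D = +0.268701-0.470499i
d^2_{2,-1}: single k=0 term ⇒ -0.444375;  D = -0.437535-0.077669i
Y_2^{m'}(θ=1.1254,φ=6.1209) and Σ D·Y over m':
  (+0.0122+0.5498i)·(+0.2982+0.1003i)  (+0.4069-0.1557i)·(+0.2964+0.0485i)  (+0.0842+0.0982i)·(-0.1398+0.0000i)  (+0.2687-0.4705i)·(-0.2964+0.0485i)  (-0.4375-0.0777i)·(+0.2982-0.1003i)
Y_2^-1(R⁻¹ n̂) = -0.130181+0.298273i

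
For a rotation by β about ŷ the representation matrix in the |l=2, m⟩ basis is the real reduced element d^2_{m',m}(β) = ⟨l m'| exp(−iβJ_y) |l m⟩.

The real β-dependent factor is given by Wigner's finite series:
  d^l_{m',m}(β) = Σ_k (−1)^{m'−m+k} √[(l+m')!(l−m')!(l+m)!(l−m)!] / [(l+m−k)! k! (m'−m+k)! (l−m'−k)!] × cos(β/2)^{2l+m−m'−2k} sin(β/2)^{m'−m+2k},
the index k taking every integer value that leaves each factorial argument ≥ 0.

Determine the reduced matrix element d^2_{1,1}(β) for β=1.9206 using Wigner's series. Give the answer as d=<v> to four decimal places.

d^2_{1,1}(β=1.9206) via Wigner's sum:
Half-angle: c=0.573274, s=0.819364. N=√(6·1·6·1)=6.000000
k∈{0,1} keeps every argument non-negative
  k=0: (−1)^0·6.0000/(6)·0.5733^4·0.8194^0 = +0.108006
  k=1: (−1)^1·6.0000/(2)·0.5733^2·0.8194^2 = -0.661911
d^2_{1,1}(1.9206) = +0.108006 -0.661911 = -0.553904

d=-0.5539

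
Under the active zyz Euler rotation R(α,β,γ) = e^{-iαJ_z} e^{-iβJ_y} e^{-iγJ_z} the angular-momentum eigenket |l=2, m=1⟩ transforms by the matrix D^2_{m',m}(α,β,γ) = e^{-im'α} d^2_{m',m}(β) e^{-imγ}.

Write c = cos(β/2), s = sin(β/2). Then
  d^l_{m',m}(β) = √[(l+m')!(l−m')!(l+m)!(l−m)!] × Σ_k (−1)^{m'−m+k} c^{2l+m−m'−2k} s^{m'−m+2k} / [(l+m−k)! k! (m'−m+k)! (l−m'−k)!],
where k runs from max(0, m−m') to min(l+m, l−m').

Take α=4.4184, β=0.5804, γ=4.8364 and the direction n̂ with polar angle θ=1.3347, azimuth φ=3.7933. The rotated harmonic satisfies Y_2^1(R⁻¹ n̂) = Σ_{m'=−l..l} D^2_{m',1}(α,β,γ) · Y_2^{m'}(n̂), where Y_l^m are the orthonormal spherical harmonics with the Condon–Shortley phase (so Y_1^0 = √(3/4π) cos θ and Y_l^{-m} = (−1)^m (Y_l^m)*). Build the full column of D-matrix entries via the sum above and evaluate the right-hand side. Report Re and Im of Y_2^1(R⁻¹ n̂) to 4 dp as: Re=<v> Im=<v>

Re=-0.3057 Im=-0.2215

Need the full column D^2_{m',1} for m'=−2..2 at α=4.4184, β=0.5804, γ=4.8364.
cos(β/2)=0.958187, sin(β/2)=0.286144
d^2_{-2,1}: single k=3 term ⇒ +0.044899;  D = -0.029334-0.033991i
d^2_{-1,1}: k∈[2..3] ⇒ +0.225523 -0.006704 = +0.218819;  D = +0.199979-0.088826i
d^2_{0,1}: k∈[1..2] ⇒ +0.616610 -0.054989 = +0.561620;  D = +0.069469+0.557307i
d^2_{1,1}: k∈[0..1] ⇒ +0.842947 -0.225523 = +0.617425;  D = -0.608527-0.104444i
d^2_{2,1}: single k=0 term ⇒ -0.503460;  D = -0.225298+0.450236i
Y_2^{m'}(θ=1.3347,φ=3.7933) and Σ D·Y over m':
  (-0.0293-0.0340i)·(+0.0965-0.3522i)  (+0.2000-0.0888i)·(-0.1397+0.1066i)  (+0.0695+0.5573i)·(-0.2636+0.0000i)  (-0.6085-0.1044i)·(+0.1397+0.1066i)  (-0.2253+0.4502i)·(+0.0965+0.3522i)
Y_2^1(R⁻¹ n̂) = -0.305746-0.221493i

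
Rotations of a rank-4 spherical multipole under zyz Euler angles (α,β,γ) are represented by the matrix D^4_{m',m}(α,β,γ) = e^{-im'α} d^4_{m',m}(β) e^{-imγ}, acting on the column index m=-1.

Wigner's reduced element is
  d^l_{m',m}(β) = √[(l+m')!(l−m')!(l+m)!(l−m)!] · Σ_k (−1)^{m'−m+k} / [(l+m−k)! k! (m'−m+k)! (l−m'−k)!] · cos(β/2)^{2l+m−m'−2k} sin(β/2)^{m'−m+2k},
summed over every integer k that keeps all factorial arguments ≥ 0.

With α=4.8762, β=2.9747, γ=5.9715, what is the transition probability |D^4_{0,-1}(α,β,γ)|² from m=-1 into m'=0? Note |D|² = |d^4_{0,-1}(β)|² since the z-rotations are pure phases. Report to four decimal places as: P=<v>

Split into d^4_{0,-1}(β=2.9747) × two z-phases.
Half-angle: c=0.083350, s=0.996520. N=√(24·24·6·120)=643.987578
k∈{0,1,2,3} keeps every argument non-negative
  k=0: (−1)^1·643.9876/(144)·0.0833^7·0.9965^1 = -0.000000
  k=1: (−1)^2·643.9876/(24)·0.0833^5·0.9965^3 = +0.000107
  k=2: (−1)^3·643.9876/(24)·0.0833^3·0.9965^5 = -0.015269
  k=3: (−1)^4·643.9876/(144)·0.0833^1·0.9965^7 = +0.363765
d^4_{0,-1}(2.9747) = -0.000000 +0.000107 -0.015269 +0.363765 = +0.348603
|D^4_{0,-1}|² = |d^4_{0,-1}(β)|² = (+0.348603)² = 0.121524 (the z-rotation phases have unit modulus)

P=0.1215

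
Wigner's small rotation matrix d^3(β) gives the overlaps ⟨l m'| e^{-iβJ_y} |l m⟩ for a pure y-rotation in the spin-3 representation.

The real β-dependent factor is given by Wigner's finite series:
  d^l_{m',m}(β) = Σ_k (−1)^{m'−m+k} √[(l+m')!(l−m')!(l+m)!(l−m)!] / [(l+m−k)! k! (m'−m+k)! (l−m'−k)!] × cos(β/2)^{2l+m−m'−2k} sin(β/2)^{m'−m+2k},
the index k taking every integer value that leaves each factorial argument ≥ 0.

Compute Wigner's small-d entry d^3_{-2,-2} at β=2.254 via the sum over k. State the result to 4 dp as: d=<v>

d^3_{-2,-2}(β=2.254) via Wigner's sum:
c=cos(2.254/2)=0.429371, s=sin(2.254/2)=0.903128; N=√[1·120·1·120]=120.000000
The bounds max(0,m−m')=0 and min(l+m,l−m')=1 give 2 terms
  k=0: (−1)^0·120.0000/(120)·0.4294^6·0.9031^0 = +0.006266
  k=1: (−1)^1·120.0000/(24)·0.4294^4·0.9031^2 = -0.138612
d^3_{-2,-2}(2.254) = +0.006266 -0.138612 = -0.132346

d=-0.1323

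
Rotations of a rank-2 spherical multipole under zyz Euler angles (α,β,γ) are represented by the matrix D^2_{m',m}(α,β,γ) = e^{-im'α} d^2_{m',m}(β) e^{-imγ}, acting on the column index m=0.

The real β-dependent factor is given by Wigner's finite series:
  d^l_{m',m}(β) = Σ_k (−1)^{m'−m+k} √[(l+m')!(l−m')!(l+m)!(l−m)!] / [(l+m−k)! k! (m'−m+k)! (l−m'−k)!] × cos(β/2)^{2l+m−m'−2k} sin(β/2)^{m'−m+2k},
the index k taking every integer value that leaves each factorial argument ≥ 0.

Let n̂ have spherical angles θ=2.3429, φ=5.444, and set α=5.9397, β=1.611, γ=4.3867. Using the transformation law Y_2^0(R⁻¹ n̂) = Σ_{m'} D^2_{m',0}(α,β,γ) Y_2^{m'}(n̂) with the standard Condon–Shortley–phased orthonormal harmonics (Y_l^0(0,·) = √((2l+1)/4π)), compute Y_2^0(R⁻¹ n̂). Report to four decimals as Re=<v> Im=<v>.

Need the full column D^2_{m',0} for m'=−2..2 at α=5.9397, β=1.611, γ=4.3867.
cos(β/2)=0.692751, sin(β/2)=0.721177
d^2_{-2,0}: single k=2 term ⇒ +0.611383;  D = +0.472704-0.387738i
d^2_{-1,0}: k∈[1..2] ⇒ +0.587285 -0.636471 = -0.049186;  D = -0.046313+0.016564i
d^2_{0,0}: k∈[0..2] ⇒ +0.230307 -0.998385 +0.270500 = -0.497577;  D = -0.497577+0.000000i
d^2_{1,0}: k∈[0..1] ⇒ -0.587285 +0.636471 = +0.049186;  D = +0.046313+0.016564i
d^2_{2,0}: single k=0 term ⇒ +0.611383;  D = +0.472704+0.387738i
Y_2^{m'}(θ=2.3429,φ=5.444) and Σ D·Y over m':
  (+0.4727-0.3877i)·(-0.0213+0.1971i)  (-0.0463+0.0166i)·(-0.2580-0.2873i)  (-0.4976+0.0000i)·(+0.1451+0.0000i)  (+0.0463+0.0166i)·(+0.2580-0.2873i)  (+0.4727+0.3877i)·(-0.0213-0.1971i)
Y_2^0(R⁻¹ n̂) = +0.093946+0.000000i

Re=0.0939 Im=0.0000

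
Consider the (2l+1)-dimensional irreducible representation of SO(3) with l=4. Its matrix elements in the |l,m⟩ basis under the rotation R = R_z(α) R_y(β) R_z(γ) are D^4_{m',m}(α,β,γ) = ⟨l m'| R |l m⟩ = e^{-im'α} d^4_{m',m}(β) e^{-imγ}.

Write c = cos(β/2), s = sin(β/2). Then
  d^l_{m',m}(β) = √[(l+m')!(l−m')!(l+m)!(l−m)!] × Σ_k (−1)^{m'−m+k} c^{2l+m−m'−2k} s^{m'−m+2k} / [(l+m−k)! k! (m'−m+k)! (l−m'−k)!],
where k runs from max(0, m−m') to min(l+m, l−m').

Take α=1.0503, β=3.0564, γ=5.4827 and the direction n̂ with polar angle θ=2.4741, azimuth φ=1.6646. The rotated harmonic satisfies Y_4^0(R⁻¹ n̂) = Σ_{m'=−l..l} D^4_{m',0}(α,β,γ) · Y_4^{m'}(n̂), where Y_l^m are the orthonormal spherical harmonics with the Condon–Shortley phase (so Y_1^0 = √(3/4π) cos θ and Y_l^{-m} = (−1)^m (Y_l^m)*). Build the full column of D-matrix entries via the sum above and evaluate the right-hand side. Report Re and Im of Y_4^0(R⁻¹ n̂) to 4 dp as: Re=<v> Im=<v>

Need the full column D^4_{m',0} for m'=−4..4 at α=1.0503, β=3.0564, γ=5.4827.
cos(β/2)=0.042583, sin(β/2)=0.999093
d^4_{-4,0}: single k=4 term ⇒ +0.000027;  D = -0.000013-0.000024i
d^4_{-3,0}: k∈[3..4] ⇒ +0.000002 -0.000910 = -0.000908;  D = +0.000908+0.000008i
d^4_{-2,0}: k∈[2..4] ⇒ +0.000000 -0.000083 +0.017110 = +0.017027;  D = -0.008605+0.014692i
d^4_{-1,0}: k∈[1..4] ⇒ +0.000000 -0.000004 +0.002063 -0.189233 = -0.187174;  D = -0.093084-0.162387i
d^4_{0,0}: k∈[0..4] ⇒ +0.000000 -0.000000 +0.000118 -0.028856 +0.992766 = +0.964028;  D = +0.964028+0.000000i
d^4_{1,0}: k∈[0..3] ⇒ -0.000000 +0.000004 -0.002063 +0.189233 = +0.187174;  D = +0.093084-0.162387i
d^4_{2,0}: k∈[0..2] ⇒ +0.000000 -0.000083 +0.017110 = +0.017027;  D = -0.008605-0.014692i
d^4_{3,0}: k∈[0..1] ⇒ -0.000002 +0.000910 = +0.000908;  D = -0.000908+0.000008i
d^4_{4,0}: single k=0 term ⇒ +0.000027;  D = -0.000013+0.000024i
Y_4^{m'}(θ=2.4741,φ=1.6646) and Σ D·Y over m':
  (-0.0000-0.0000i)·(+0.0605-0.0238i)  (+0.0009+0.0000i)·(-0.0648-0.2240i)  (-0.0086+0.0147i)·(-0.4178+0.0793i)  (-0.0931-0.1624i)·(+0.0284+0.3017i)  (+0.9640+0.0000i)·(-0.2315+0.0000i)  (+0.0931-0.1624i)·(-0.0284+0.3017i)  (-0.0086-0.0147i)·(-0.4178-0.0793i)  (-0.0009+0.0000i)·(+0.0648-0.2240i)  (-0.0000+0.0000i)·(+0.0605+0.0238i)
Y_4^0(R⁻¹ n̂) = -0.125710-0.000000i

Re=-0.1257 Im=0.0000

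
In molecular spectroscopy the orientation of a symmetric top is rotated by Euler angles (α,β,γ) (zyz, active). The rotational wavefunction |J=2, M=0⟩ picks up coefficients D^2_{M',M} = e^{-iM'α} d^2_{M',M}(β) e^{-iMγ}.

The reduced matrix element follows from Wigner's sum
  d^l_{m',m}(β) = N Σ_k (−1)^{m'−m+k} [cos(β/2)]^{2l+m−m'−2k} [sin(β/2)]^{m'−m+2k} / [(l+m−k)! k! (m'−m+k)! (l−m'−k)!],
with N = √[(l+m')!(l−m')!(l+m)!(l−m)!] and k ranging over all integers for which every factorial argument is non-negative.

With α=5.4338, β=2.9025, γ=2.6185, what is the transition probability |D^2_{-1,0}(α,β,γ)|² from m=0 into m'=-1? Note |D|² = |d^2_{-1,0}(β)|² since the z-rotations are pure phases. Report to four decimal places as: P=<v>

P=0.0794

First d^2_{-1,0}(β=2.9025), then the phase factors e^{-i(-1)α} and e^{-i(0)γ}:
c=cos(2.9025/2)=0.119262, s=sin(2.9025/2)=0.992863; N=√[1·6·2·2]=4.898979
The bounds max(0,m−m')=1 and min(l+m,l−m')=2 give 2 terms
  k=1: (−1)^0·4.8990/(2)·0.1193^3·0.9929^1 = +0.004125
  k=2: (−1)^1·4.8990/(2)·0.1193^1·0.9929^3 = -0.285920
d^2_{-1,0}(2.9025) = +0.004125 -0.285920 = -0.281795
|D^2_{-1,0}|² = |d^2_{-1,0}(β)|² = (-0.281795)² = 0.079408 (the z-rotation phases have unit modulus)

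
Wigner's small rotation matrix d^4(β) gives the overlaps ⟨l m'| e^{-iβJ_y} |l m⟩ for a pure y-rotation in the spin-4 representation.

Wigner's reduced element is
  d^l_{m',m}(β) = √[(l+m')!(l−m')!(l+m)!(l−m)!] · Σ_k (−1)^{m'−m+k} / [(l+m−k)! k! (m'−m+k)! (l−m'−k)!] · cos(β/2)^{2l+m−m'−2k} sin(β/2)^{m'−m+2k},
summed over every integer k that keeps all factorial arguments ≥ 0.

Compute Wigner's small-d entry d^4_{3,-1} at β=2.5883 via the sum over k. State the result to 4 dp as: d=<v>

d=-0.4062

d^4_{3,-1}(β=2.5883) via Wigner's sum:
c=cos(2.5883/2)=0.273131, s=sin(2.5883/2)=0.961977; N=√[5040·1·6·120]=1904.940944
Admissible k: 0..1 (factorial args all ≥0)
  k=0: (−1)^4·1904.9409/(144)·0.2731^4·0.9620^4 = +0.063047
  k=1: (−1)^5·1904.9409/(240)·0.2731^2·0.9620^6 = -0.469245
d^4_{3,-1}(2.5883) = +0.063047 -0.469245 = -0.406199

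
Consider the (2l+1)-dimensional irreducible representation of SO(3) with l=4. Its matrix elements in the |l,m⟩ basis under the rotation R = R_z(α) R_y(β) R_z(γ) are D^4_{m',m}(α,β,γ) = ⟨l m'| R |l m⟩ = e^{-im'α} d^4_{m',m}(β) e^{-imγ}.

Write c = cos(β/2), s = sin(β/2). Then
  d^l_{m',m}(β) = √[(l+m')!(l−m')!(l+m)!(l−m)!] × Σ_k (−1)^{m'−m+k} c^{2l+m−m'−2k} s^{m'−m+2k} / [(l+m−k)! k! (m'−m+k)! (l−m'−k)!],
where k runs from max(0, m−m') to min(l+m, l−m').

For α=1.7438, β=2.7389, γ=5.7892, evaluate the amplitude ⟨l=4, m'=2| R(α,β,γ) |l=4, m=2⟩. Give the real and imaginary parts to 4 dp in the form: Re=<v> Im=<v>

Re=-0.0171 Im=-0.0128

D^4_{2,2}(1.7438,2.7389,5.7892) = e^{-i·2·1.7438}·d^4_{2,2}(2.7389)·e^{-i·2·5.7892}. Compute d first:
With c≡cos(β/2)=0.199989 and s≡sin(β/2)=0.979798, N=[720·2·720·2]^{1/2}=1440.000000
Admissible k: 0..2 (factorial args all ≥0)
  k=0: (−1)^0·1440.0000/(1440)·0.2000^8·0.9798^0 = +0.000003
  k=1: (−1)^1·1440.0000/(120)·0.2000^6·0.9798^2 = -0.000737
  k=2: (−1)^2·1440.0000/(96)·0.2000^4·0.9798^4 = +0.022114
d^4_{2,2}(2.7389) = +0.000003 -0.000737 +0.022114 = +0.021379
Phases: e^{-i·(2)·1.7438}=-0.940734+0.339144i, e^{-i·(2)·5.7892}=+0.550385+0.834911i ⇒ D=-0.017123-0.012801i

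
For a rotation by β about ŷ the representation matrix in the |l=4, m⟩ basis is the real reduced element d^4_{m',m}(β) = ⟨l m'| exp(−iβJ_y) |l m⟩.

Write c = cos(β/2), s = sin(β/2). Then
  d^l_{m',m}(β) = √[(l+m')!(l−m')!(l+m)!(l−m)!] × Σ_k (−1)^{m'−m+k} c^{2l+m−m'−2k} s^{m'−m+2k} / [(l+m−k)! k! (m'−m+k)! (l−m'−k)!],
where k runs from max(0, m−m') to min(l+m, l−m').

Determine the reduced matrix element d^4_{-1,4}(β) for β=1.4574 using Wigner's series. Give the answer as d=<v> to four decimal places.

d^4_{-1,4}(β=1.4574) via Wigner's sum:
With c≡cos(β/2)=0.746041 and s≡sin(β/2)=0.665900, N=[6·120·40320·1]^{1/2}=5387.986637
k: max(0,(4)−(-1))=5 … min(4+(4),4−(-1))=5
  k=5: (−1)^0·5387.9866/(720)·0.7460^3·0.6659^5 = +0.406844
d^4_{-1,4}(1.4574) = +0.406844

d=0.4068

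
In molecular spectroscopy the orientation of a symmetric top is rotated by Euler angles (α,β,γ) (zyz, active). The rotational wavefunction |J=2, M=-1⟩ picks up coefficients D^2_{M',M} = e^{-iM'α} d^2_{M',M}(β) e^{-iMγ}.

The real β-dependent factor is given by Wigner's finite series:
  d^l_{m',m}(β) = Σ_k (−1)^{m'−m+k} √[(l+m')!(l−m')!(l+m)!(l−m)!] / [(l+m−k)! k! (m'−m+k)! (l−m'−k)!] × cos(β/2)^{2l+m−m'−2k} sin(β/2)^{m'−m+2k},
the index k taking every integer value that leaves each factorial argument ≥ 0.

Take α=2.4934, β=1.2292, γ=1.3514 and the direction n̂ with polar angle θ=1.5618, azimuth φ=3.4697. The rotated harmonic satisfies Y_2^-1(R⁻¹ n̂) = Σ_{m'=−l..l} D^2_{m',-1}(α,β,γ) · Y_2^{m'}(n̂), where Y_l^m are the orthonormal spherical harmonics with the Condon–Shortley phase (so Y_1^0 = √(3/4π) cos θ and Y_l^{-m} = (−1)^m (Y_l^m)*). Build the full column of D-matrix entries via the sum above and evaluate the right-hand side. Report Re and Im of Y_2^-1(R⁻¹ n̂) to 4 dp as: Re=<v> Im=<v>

Need the full column D^2_{m',-1} for m'=−2..2 at α=2.4934, β=1.2292, γ=1.3514.
cos(β/2)=0.817004, sin(β/2)=0.576632
d^2_{-2,-1}: single k=1 term ⇒ +0.628929;  D = +0.627977+0.034583i
d^2_{-1,-1}: k∈[0..1] ⇒ +0.445551 -0.665835 = -0.220285;  D = +0.168027+0.142451i
d^2_{0,-1}: k∈[0..1] ⇒ -0.770277 +0.383703 = -0.386574;  D = -0.084134-0.377307i
d^2_{1,-1}: k∈[0..1] ⇒ +0.665835 -0.110559 = +0.555276;  D = +0.230871-0.505006i
d^2_{2,-1}: single k=0 term ⇒ -0.313292;  D = +0.275865-0.148495i
Y_2^{m'}(θ=1.5618,φ=3.4697) and Σ D·Y over m':
  (+0.6280+0.0346i)·(+0.3060-0.2357i)  (+0.1680+0.1425i)·(-0.0066+0.0022i)  (-0.0841-0.3773i)·(-0.3153+0.0000i)  (+0.2309-0.5050i)·(+0.0066+0.0022i)  (+0.2759-0.1485i)·(+0.3060+0.2357i)
Y_2^-1(R⁻¹ n̂) = +0.347494-0.002232i

Re=0.3475 Im=-0.0022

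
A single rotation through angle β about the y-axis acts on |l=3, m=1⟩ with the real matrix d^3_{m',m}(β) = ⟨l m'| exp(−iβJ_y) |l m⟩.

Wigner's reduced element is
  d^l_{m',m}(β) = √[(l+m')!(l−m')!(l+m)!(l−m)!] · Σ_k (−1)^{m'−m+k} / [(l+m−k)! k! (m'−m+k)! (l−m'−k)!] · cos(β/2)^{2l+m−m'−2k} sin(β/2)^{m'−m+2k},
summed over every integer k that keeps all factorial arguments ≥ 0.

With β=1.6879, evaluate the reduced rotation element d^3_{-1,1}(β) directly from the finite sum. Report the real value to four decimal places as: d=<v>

d=-0.2741

d^3_{-1,1}(β=1.6879) via Wigner's sum:
With c≡cos(β/2)=0.664516 and s≡sin(β/2)=0.747274, N=[2·24·24·2]^{1/2}=48.000000
k: max(0,(1)−(-1))=2 … min(3+(1),3−(-1))=4
  k=2: (−1)^0·48.0000/(8)·0.6645^4·0.7473^2 = +0.653331
  k=3: (−1)^1·48.0000/(6)·0.6645^2·0.7473^4 = -1.101591
  k=4: (−1)^2·48.0000/(48)·0.6645^0·0.7473^6 = +0.174132
d^3_{-1,1}(1.6879) = +0.653331 -1.101591 +0.174132 = -0.274128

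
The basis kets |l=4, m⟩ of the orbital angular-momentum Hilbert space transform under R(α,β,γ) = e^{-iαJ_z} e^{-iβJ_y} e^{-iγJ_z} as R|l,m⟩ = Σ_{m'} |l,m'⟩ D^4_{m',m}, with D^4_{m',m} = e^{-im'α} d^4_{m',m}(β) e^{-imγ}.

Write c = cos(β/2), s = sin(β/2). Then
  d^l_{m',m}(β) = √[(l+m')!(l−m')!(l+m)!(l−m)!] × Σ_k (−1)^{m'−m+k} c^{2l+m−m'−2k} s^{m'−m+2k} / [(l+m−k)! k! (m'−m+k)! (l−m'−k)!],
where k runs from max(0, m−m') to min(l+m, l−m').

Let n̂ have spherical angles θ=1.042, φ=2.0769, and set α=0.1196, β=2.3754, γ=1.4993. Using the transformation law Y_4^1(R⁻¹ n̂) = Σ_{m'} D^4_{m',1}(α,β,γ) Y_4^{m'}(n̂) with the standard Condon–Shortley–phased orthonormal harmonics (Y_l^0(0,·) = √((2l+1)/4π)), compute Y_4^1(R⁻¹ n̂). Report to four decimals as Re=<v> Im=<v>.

Re=-0.1254 Im=-0.0273

Need the full column D^4_{m',1} for m'=−4..4 at α=0.1196, β=2.3754, γ=1.4993.
cos(β/2)=0.373794, sin(β/2)=0.927512
d^4_{-4,1}: single k=5 term ⇒ +0.268280;  D = +0.140203-0.228730i
d^4_{-3,1}: k∈[4..5] ⇒ +0.191129 -0.706076 = -0.514947;  D = -0.214805+0.468006i
d^4_{-2,1}: k∈[3..5] ⇒ +0.082345 -0.760503 +0.936493 = +0.258335;  D = +0.078979-0.245966i
d^4_{-1,1}: k∈[2..5] ⇒ +0.023466 -0.433440 +1.334359 -0.547716 = +0.376669;  D = +0.071543-0.369812i
d^4_{0,1}: k∈[1..4] ⇒ +0.004229 -0.156238 +0.961968 -0.987150 = -0.177191;  D = -0.012658+0.176738i
d^4_{1,1}: k∈[0..3] ⇒ +0.000381 -0.035199 +0.433440 -0.889572 = -0.490950;  D = +0.023607+0.490382i
d^4_{2,1}: k∈[0..2] ⇒ -0.004012 +0.123517 -0.507002 = -0.387497;  D = +0.064680+0.382061i
d^4_{3,1}: k∈[0..1] ⇒ +0.018625 -0.191129 = -0.172504;  D = +0.048882+0.165433i
d^4_{4,1}: single k=0 term ⇒ -0.043573;  D = +0.017245+0.040015i
Y_4^{m'}(θ=1.042,φ=2.0769) and Σ D·Y over m':
  (+0.1402-0.2287i)·(-0.1078-0.2211i)  (-0.2148+0.4680i)·(+0.4059+0.0213i)  (+0.0790-0.2460i)·(-0.1033+0.1653i)  (+0.0715-0.3698i)·(+0.1217+0.2196i)  (-0.0127+0.1767i)·(-0.2505+0.0000i)  (+0.0236+0.4904i)·(-0.1217+0.2196i)  (+0.0647+0.3821i)·(-0.1033-0.1653i)  (+0.0489+0.1654i)·(-0.4059+0.0213i)  (+0.0172+0.0400i)·(-0.1078+0.2211i)
Y_4^1(R⁻¹ n̂) = -0.125418-0.027347i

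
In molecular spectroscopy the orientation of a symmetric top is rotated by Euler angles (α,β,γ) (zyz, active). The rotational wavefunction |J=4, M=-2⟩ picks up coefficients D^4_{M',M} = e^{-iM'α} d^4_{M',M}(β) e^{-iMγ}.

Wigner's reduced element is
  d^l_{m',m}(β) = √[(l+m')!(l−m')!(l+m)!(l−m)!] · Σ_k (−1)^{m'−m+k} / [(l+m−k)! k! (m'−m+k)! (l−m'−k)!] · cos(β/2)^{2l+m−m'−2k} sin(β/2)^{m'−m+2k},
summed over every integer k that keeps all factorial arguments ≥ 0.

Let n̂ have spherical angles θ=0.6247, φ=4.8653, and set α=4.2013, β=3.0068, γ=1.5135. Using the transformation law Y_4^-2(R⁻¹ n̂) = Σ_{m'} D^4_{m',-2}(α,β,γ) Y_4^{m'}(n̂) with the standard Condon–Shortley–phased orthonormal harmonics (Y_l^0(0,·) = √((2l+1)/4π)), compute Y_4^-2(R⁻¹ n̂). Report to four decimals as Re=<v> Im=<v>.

Re=-0.2244 Im=-0.3657

Need the full column D^4_{m',-2} for m'=−4..4 at α=4.2013, β=3.0068, γ=1.5135.
cos(β/2)=0.067345, sin(β/2)=0.997730
d^4_{-4,-2}: single k=2 term ⇒ +0.000000;  D = +0.000000+0.000000i
d^4_{-3,-2}: k∈[1..2] ⇒ +0.000000 -0.000015 = -0.000015;  D = +0.000015-0.000001i
d^4_{-2,-2}: k∈[0..2] ⇒ +0.000000 -0.000001 +0.000306 = +0.000305;  D = +0.000128-0.000276i
d^4_{-1,-2}: k∈[0..2] ⇒ -0.000000 +0.000029 -0.004271 = -0.004242;  D = -0.002484-0.003438i
d^4_{0,-2}: k∈[0..2] ⇒ +0.000001 -0.000516 +0.042444 = +0.041929;  D = -0.041654+0.004794i
d^4_{1,-2}: k∈[0..2] ⇒ -0.000019 +0.006406 -0.281212 = -0.274825;  D = -0.106135+0.253504i
d^4_{2,-2}: k∈[0..2] ⇒ +0.000306 -0.053688 +0.981981 = +0.928600;  D = +0.571693+0.731755i
d^4_{3,-2}: k∈[0..1] ⇒ -0.003390 +0.248006 = +0.244616;  D = -0.241791+0.037068i
d^4_{4,-2}: single k=0 term ⇒ +0.023674;  D = +0.008317-0.022165i
Y_4^{m'}(θ=0.6247,φ=4.8653) and Σ D·Y over m':
  (+0.0000+0.0000i)·(+0.0424-0.0297i)  (+0.0000-0.0000i)·(-0.0899-0.1821i)  (+0.0001-0.0003i)·(-0.3934+0.1242i)  (-0.0025-0.0034i)·(+0.0549+0.3561i)  (-0.0417+0.0048i)·(-0.1679+0.0000i)  (-0.1061+0.2535i)·(-0.0549+0.3561i)  (+0.5717+0.7318i)·(-0.3934-0.1242i)  (-0.2418+0.0371i)·(+0.0899-0.1821i)  (+0.0083-0.0222i)·(+0.0424+0.0297i)
Y_4^-2(R⁻¹ n̂) = -0.224405-0.365704i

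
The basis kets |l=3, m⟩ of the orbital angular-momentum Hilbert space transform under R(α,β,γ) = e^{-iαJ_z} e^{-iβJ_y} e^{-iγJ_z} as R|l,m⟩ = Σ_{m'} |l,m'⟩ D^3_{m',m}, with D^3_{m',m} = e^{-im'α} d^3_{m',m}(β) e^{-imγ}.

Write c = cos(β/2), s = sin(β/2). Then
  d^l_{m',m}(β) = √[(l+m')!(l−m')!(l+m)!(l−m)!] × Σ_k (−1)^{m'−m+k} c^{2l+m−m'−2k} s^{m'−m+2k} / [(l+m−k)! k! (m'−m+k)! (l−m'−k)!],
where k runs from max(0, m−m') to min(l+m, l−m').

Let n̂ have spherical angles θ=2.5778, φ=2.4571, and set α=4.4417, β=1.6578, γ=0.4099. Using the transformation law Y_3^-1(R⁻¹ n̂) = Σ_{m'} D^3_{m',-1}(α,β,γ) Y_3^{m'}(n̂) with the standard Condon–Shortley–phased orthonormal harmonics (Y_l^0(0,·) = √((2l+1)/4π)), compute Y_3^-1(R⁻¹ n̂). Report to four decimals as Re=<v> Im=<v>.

Need the full column D^3_{m',-1} for m'=−3..3 at α=4.4417, β=1.6578, γ=0.4099.
cos(β/2)=0.675687, sin(β/2)=0.737189
d^3_{-3,-1}: single k=2 term ⇒ +0.438718;  D = +0.171720+0.403715i
d^3_{-2,-1}: k∈[1..2] ⇒ +0.328327 -0.781632 = -0.453305;  D = +0.449393-0.059428i
d^3_{-1,-1}: k∈[0..2] ⇒ +0.095164 -0.906212 +0.809015 = -0.002032;  D = -0.000282+0.002012i
d^3_{0,-1}: k∈[0..2] ⇒ -0.359664 +1.284353 -0.509600 = +0.415089;  D = +0.380704+0.165420i
d^3_{1,-1}: k∈[0..2] ⇒ +0.679659 -1.078687 +0.160499 = -0.238530;  D = +0.150095-0.185386i
d^3_{2,-1}: k∈[0..1] ⇒ -0.781632 +0.465199 = -0.316434;  D = +0.183735+0.257627i
d^3_{3,-1}: single k=0 term ⇒ +0.522217;  D = +0.490766-0.178493i
Y_3^{m'}(θ=2.5778,φ=2.4571) and Σ D·Y over m':
  (+0.1717+0.4037i)·(+0.0296-0.0564i)  (+0.4494-0.0594i)·(-0.0494-0.2417i)  (-0.0003+0.0020i)·(-0.3442-0.2809i)  (+0.3807+0.1654i)·(-0.1805+0.0000i)  (+0.1501-0.1854i)·(+0.3442-0.2809i)  (+0.1837+0.2576i)·(-0.0494+0.2417i)  (+0.4908-0.1785i)·(-0.0296-0.0564i)
Y_3^-1(R⁻¹ n̂) = -0.173111-0.230584i

Re=-0.1731 Im=-0.2306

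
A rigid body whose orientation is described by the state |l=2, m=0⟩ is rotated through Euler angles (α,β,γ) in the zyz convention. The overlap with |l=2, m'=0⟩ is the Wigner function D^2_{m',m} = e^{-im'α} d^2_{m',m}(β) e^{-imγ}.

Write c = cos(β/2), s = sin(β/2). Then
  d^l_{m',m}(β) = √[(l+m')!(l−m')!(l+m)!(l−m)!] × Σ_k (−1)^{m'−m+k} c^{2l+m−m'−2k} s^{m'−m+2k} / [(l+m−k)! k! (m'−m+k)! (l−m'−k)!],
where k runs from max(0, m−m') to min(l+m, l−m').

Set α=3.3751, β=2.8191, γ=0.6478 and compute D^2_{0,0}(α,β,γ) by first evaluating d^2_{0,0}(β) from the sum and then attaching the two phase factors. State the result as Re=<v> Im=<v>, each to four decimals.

D^2_{0,0}(3.3751,2.8191,0.6478) = e^{-i·0·3.3751}·d^2_{0,0}(2.8191)·e^{-i·0·0.6478}. Compute d first:
Half-angle: c=0.160548, s=0.987028. N=√(2·2·2·2)=4.000000
k: max(0,(0)−(0))=0 … min(2+(0),2−(0))=2
  k=0: (−1)^0·4.0000/(4)·0.1605^4·0.9870^0 = +0.000664
  k=1: (−1)^1·4.0000/(1)·0.1605^2·0.9870^2 = -0.100446
  k=2: (−1)^2·4.0000/(4)·0.1605^0·0.9870^4 = +0.949113
d^2_{0,0}(2.8191) = +0.000664 -0.100446 +0.949113 = +0.849331
Phases: e^{-i·(0)·3.3751}=+1.000000+0.000000i, e^{-i·(0)·0.6478}=+1.000000+0.000000i ⇒ D=+0.849331+0.000000i

Re=0.8493 Im=0.0000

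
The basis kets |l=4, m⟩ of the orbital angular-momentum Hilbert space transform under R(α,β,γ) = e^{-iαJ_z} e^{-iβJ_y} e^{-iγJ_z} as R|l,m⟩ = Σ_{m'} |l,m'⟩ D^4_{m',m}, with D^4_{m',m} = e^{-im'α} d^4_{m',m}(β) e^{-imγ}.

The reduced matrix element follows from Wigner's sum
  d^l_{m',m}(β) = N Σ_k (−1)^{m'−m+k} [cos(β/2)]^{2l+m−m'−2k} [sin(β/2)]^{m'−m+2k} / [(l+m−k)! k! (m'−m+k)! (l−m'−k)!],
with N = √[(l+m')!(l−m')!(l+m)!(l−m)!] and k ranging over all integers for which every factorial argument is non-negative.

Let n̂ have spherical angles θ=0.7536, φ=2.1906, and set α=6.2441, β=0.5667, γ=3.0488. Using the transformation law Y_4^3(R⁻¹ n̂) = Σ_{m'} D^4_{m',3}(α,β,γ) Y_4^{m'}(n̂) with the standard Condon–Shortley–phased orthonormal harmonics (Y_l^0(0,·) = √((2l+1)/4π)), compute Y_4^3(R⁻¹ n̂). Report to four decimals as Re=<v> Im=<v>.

Need the full column D^4_{m',3} for m'=−4..4 at α=6.2441, β=0.5667, γ=3.0488.
cos(β/2)=0.960124, sin(β/2)=0.279574
d^4_{-4,3}: single k=7 term ⇒ +0.000363;  D = -0.000360-0.000044i
d^4_{-3,3}: k∈[6..7] ⇒ +0.003081 -0.000037 = +0.003044;  D = -0.003005-0.000488i
d^4_{-2,3}: k∈[5..6] ⇒ +0.016969 -0.000480 = +0.016489;  D = -0.016160-0.003279i
d^4_{-1,3}: k∈[4..5] ⇒ +0.068677 -0.003494 = +0.065184;  D = -0.063326-0.015450i
d^4_{0,3}: k∈[3..4] ⇒ +0.210955 -0.017887 = +0.193068;  D = -0.185636-0.053055i
d^4_{1,3}: k∈[2..3] ⇒ +0.485990 -0.068677 = +0.417313;  D = -0.396460-0.130267i
d^4_{2,3}: k∈[1..2] ⇒ +0.786778 -0.200129 = +0.586649;  D = -0.549753-0.204765i
d^4_{3,3}: k∈[0..1] ⇒ +0.722137 -0.428603 = +0.293534;  D = -0.270859-0.113126i
d^4_{4,3}: single k=0 term ⇒ -0.594748;  D = +0.539430+0.250482i
Y_4^{m'}(θ=0.7536,φ=2.1906) and Σ D·Y over m':
  (-0.0004-0.0000i)·(-0.0765-0.0597i)  (-0.0030-0.0005i)·(+0.2803-0.0832i)  (-0.0162-0.0033i)·(-0.1387+0.4032i)  (-0.0633-0.0154i)·(-0.0991-0.1388i)  (-0.1856-0.0531i)·(-0.3233+0.0000i)  (-0.3965-0.1303i)·(+0.0991-0.1388i)  (-0.5498-0.2048i)·(-0.1387-0.4032i)  (-0.2709-0.1131i)·(-0.2803-0.0832i)  (+0.5394+0.2505i)·(-0.0765+0.0597i)
Y_4^3(R⁻¹ n̂) = +0.013445+0.381040i

Re=0.0134 Im=0.3810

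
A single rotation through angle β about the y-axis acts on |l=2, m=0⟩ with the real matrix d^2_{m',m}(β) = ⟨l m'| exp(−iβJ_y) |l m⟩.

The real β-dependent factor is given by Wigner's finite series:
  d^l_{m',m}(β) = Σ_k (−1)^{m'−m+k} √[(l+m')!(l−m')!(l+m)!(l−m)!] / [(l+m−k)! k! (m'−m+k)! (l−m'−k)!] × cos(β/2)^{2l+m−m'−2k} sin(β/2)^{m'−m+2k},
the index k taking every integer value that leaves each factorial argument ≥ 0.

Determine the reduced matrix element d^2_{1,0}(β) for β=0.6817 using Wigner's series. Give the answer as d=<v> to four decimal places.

d^2_{1,0}(β=0.6817) via Wigner's sum:
Half-angle: c=0.942471, s=0.334288. N=√(6·1·2·2)=4.898979
The bounds max(0,m−m')=0 and min(l+m,l−m')=1 give 2 terms
  k=0: (−1)^1·4.8990/(2)·0.9425^3·0.3343^1 = -0.685489
  k=1: (−1)^2·4.8990/(2)·0.9425^1·0.3343^3 = +0.086240
d^2_{1,0}(0.6817) = -0.685489 +0.086240 = -0.599250

d=-0.5992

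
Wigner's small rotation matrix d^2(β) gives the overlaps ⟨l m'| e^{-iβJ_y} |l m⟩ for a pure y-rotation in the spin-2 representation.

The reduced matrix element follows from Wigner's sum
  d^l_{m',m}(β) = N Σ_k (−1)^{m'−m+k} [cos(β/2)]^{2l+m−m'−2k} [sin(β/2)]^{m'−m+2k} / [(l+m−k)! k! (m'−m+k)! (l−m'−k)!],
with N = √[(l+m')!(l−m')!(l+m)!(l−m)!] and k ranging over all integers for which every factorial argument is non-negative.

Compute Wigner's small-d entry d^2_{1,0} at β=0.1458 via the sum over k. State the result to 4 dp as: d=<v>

d=-0.1760

d^2_{1,0}(β=0.1458) via Wigner's sum:
c=cos(0.1458/2)=0.997344, s=sin(0.1458/2)=0.072835; N=√[6·1·2·2]=4.898979
The bounds max(0,m−m')=0 and min(l+m,l−m')=1 give 2 terms
  k=0: (−1)^1·4.8990/(2)·0.9973^3·0.0728^1 = -0.176992
  k=1: (−1)^2·4.8990/(2)·0.9973^1·0.0728^3 = +0.000944
d^2_{1,0}(0.1458) = -0.176992 +0.000944 = -0.176048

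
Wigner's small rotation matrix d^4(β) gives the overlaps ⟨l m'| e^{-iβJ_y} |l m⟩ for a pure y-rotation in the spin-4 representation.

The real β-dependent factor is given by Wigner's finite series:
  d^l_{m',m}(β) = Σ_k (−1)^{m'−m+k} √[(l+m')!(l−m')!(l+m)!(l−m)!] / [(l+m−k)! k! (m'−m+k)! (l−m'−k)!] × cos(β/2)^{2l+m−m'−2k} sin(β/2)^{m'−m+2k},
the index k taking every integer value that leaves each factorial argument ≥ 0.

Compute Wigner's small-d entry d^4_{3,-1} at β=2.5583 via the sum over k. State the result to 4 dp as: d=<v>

d^4_{3,-1}(β=2.5583) via Wigner's sum:
c=cos(2.5583/2)=0.287529, s=sin(2.5583/2)=0.957772; N=√[5040·1·6·120]=1904.940944
The bounds max(0,m−m')=0 and min(l+m,l−m')=1 give 2 terms
  k=0: (−1)^4·1904.9409/(144)·0.2875^4·0.9578^4 = +0.076085
  k=1: (−1)^5·1904.9409/(240)·0.2875^2·0.9578^6 = -0.506532
d^4_{3,-1}(2.5583) = +0.076085 -0.506532 = -0.430448

d=-0.4304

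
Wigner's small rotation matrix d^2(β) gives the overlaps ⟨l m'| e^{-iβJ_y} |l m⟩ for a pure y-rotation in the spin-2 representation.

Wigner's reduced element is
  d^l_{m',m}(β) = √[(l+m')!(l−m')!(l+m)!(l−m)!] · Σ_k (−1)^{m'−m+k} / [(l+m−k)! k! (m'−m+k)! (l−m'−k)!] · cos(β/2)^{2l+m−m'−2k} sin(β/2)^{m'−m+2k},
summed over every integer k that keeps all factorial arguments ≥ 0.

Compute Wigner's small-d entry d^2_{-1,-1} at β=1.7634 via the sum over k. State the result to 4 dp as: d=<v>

d^2_{-1,-1}(β=1.7634) via Wigner's sum:
Half-angle: c=0.635840, s=0.771821. N=√(1·6·1·6)=6.000000
k: max(0,(-1)−(-1))=0 … min(2+(-1),2−(-1))=1
  k=0: (−1)^0·6.0000/(6)·0.6358^4·0.7718^0 = +0.163452
  k=1: (−1)^1·6.0000/(2)·0.6358^2·0.7718^2 = -0.722520
d^2_{-1,-1}(1.7634) = +0.163452 -0.722520 = -0.559068

d=-0.5591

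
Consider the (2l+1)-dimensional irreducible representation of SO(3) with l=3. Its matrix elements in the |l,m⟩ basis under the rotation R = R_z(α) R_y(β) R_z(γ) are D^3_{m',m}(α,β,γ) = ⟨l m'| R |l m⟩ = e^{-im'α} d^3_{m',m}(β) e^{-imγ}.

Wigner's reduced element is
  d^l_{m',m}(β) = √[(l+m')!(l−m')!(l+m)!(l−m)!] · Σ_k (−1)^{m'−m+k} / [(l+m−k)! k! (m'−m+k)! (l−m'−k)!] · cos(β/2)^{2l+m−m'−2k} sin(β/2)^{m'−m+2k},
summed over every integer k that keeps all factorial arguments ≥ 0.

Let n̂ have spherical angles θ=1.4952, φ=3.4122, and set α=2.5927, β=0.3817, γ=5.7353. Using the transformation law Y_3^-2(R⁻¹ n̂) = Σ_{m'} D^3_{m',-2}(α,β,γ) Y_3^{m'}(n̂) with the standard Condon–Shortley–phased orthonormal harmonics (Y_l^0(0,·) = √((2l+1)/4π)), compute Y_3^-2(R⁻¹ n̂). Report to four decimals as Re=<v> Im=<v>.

Re=-0.2839 Im=-0.0840

Need the full column D^3_{m',-2} for m'=−3..3 at α=2.5927, β=0.3817, γ=5.7353.
cos(β/2)=0.981843, sin(β/2)=0.189694
d^3_{-3,-2}: single k=1 term ⇒ +0.423974;  D = +0.390647+0.164769i
d^3_{-2,-2}: k∈[0..1] ⇒ +0.895887 -0.167203 = +0.728684;  D = -0.425026-0.591890i
d^3_{-1,-2}: k∈[0..1] ⇒ -0.547348 +0.040861 = -0.506487;  D = -0.037379-0.505105i
d^3_{0,-2}: k∈[0..1] ⇒ +0.183162 -0.006837 = +0.176325;  D = +0.080644-0.156802i
d^3_{1,-2}: k∈[0..1] ⇒ -0.040861 +0.000763 = -0.040099;  D = +0.034251-0.020852i
d^3_{2,-2}: k∈[0..1] ⇒ +0.006241 -0.000047 = +0.006195;  D = +0.006195+0.000012i
d^3_{3,-2}: single k=0 term ⇒ -0.000591;  D = +0.000503+0.000309i
Y_3^{m'}(θ=1.4952,φ=3.4122) and Σ D·Y over m':
  (+0.3906+0.1648i)·(-0.2847+0.3001i)  (-0.4250-0.5919i)·(+0.0658-0.0395i)  (-0.0374-0.5051i)·(+0.3017-0.0837i)  (+0.0806-0.1568i)·(-0.0837+0.0000i)  (+0.0343-0.0209i)·(-0.3017-0.0837i)  (+0.0062+0.0000i)·(+0.0658+0.0395i)  (+0.0005+0.0003i)·(+0.2847+0.3001i)
Y_3^-2(R⁻¹ n̂) = -0.283937-0.083997i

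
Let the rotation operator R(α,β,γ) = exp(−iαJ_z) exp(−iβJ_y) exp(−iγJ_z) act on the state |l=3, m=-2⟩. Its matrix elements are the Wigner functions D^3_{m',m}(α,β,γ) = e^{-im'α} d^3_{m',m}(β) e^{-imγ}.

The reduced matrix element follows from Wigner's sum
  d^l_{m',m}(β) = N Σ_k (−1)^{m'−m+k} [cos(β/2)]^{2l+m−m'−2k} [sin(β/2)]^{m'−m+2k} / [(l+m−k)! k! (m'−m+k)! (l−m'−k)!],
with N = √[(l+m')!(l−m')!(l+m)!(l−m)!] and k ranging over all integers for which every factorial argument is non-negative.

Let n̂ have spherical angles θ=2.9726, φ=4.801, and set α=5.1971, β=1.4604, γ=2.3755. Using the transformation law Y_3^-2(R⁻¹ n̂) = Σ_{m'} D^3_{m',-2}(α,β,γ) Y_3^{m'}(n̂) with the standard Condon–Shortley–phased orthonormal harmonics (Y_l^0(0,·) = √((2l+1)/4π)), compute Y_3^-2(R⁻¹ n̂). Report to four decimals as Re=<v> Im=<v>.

Need the full column D^3_{m',-2} for m'=−3..3 at α=5.1971, β=1.4604, γ=2.3755.
cos(β/2)=0.745041, sin(β/2)=0.667019
d^3_{-3,-2}: single k=1 term ⇒ +0.375072;  D = +0.029245+0.373930i
d^3_{-2,-2}: k∈[0..1] ⇒ +0.171033 -0.685436 = -0.514402;  D = +0.435073-0.274447i
d^3_{-1,-2}: k∈[0..1] ⇒ -0.484216 +0.776219 = +0.292004;  D = -0.252923-0.145932i
d^3_{0,-2}: k∈[0..1] ⇒ +0.750857 -0.601829 = +0.149028;  D = +0.005753-0.148917i
d^3_{1,-2}: k∈[0..1] ⇒ -0.776219 +0.311079 = -0.465141;  D = -0.419621+0.200685i
d^3_{2,-2}: k∈[0..1] ⇒ +0.549392 -0.088070 = +0.461322;  D = +0.370028+0.275494i
d^3_{3,-2}: single k=0 term ⇒ -0.240960;  D = +0.037265-0.238061i
Y_3^{m'}(θ=2.9726,φ=4.801) and Σ D·Y over m':
  (+0.0292+0.3739i)·(-0.0005-0.0019i)  (+0.4351-0.2744i)·(+0.0281-0.0050i)  (-0.2529-0.1459i)·(+0.0186+0.2089i)  (+0.0058-0.1489i)·(-0.6837+0.0000i)  (-0.4196+0.2007i)·(-0.0186+0.2089i)  (+0.3700+0.2755i)·(+0.0281+0.0050i)  (+0.0373-0.2381i)·(+0.0005-0.0019i)
Y_3^-2(R⁻¹ n̂) = +0.007808-0.045866i

Re=0.0078 Im=-0.0459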